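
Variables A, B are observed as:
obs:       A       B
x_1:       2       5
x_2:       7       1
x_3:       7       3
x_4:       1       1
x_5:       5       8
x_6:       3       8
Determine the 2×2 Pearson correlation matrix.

Step 1 — column means:
  mean(A) = (2 + 7 + 7 + 1 + 5 + 3) / 6 = 25/6 = 4.1667
  mean(B) = (5 + 1 + 3 + 1 + 8 + 8) / 6 = 26/6 = 4.3333

Step 2 — sample variances and covariances s[i,j] = (1/(n-1)) · Σ_k (x_{k,i} - mean_i) · (x_{k,j} - mean_j), with n-1 = 5:
  s[A,A] = ((-2.1667)·(-2.1667) + (2.8333)·(2.8333) + (2.8333)·(2.8333) + (-3.1667)·(-3.1667) + (0.8333)·(0.8333) + (-1.1667)·(-1.1667)) / 5 = 32.8333/5 = 6.5667
  s[A,B] = ((-2.1667)·(0.6667) + (2.8333)·(-3.3333) + (2.8333)·(-1.3333) + (-3.1667)·(-3.3333) + (0.8333)·(3.6667) + (-1.1667)·(3.6667)) / 5 = -5.3333/5 = -1.0667
  s[B,B] = ((0.6667)·(0.6667) + (-3.3333)·(-3.3333) + (-1.3333)·(-1.3333) + (-3.3333)·(-3.3333) + (3.6667)·(3.6667) + (3.6667)·(3.6667)) / 5 = 51.3333/5 = 10.2667
  Sample standard deviations s_i = √(s[i,i]):
  s(A) = √(6.5667) = 2.5626
  s(B) = √(10.2667) = 3.2042

Step 3 — r_{ij} = s_{ij} / (s_i · s_j):
  r[A,A] = 1 (diagonal).
  r[A,B] = -1.0667 / (2.5626 · 3.2042) = -1.0667 / 8.2108 = -0.1299
  r[B,B] = 1 (diagonal).

R is symmetric with unit diagonal. Assembling:

R = [[1, -0.1299],
 [-0.1299, 1]]


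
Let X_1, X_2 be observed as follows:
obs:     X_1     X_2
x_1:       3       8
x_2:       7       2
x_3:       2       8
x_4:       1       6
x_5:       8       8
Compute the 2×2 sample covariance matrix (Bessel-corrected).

Step 1 — column means:
  mean(X_1) = (3 + 7 + 2 + 1 + 8) / 5 = 21/5 = 4.2
  mean(X_2) = (8 + 2 + 8 + 6 + 8) / 5 = 32/5 = 6.4

Step 2 — sample covariance S[i,j] = (1/(n-1)) · Σ_k (x_{k,i} - mean_i) · (x_{k,j} - mean_j), with n-1 = 4.
  S[X_1,X_1] = ((-1.2)·(-1.2) + (2.8)·(2.8) + (-2.2)·(-2.2) + (-3.2)·(-3.2) + (3.8)·(3.8)) / 4 = 38.8/4 = 9.7
  S[X_1,X_2] = ((-1.2)·(1.6) + (2.8)·(-4.4) + (-2.2)·(1.6) + (-3.2)·(-0.4) + (3.8)·(1.6)) / 4 = -10.4/4 = -2.6
  S[X_2,X_2] = ((1.6)·(1.6) + (-4.4)·(-4.4) + (1.6)·(1.6) + (-0.4)·(-0.4) + (1.6)·(1.6)) / 4 = 27.2/4 = 6.8

S is symmetric (S[j,i] = S[i,j]). Assembling:

S = [[9.7, -2.6],
 [-2.6, 6.8]]


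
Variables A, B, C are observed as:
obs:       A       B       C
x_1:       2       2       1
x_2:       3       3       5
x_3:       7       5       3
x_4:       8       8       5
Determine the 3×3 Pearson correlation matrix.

Step 1 — column means:
  mean(A) = (2 + 3 + 7 + 8) / 4 = 20/4 = 5
  mean(B) = (2 + 3 + 5 + 8) / 4 = 18/4 = 4.5
  mean(C) = (1 + 5 + 3 + 5) / 4 = 14/4 = 3.5

Step 2 — sample variances and covariances s[i,j] = (1/(n-1)) · Σ_k (x_{k,i} - mean_i) · (x_{k,j} - mean_j), with n-1 = 3:
  s[A,A] = ((-3)·(-3) + (-2)·(-2) + (2)·(2) + (3)·(3)) / 3 = 26/3 = 8.6667
  s[A,B] = ((-3)·(-2.5) + (-2)·(-1.5) + (2)·(0.5) + (3)·(3.5)) / 3 = 22/3 = 7.3333
  s[A,C] = ((-3)·(-2.5) + (-2)·(1.5) + (2)·(-0.5) + (3)·(1.5)) / 3 = 8/3 = 2.6667
  s[B,B] = ((-2.5)·(-2.5) + (-1.5)·(-1.5) + (0.5)·(0.5) + (3.5)·(3.5)) / 3 = 21/3 = 7
  s[B,C] = ((-2.5)·(-2.5) + (-1.5)·(1.5) + (0.5)·(-0.5) + (3.5)·(1.5)) / 3 = 9/3 = 3
  s[C,C] = ((-2.5)·(-2.5) + (1.5)·(1.5) + (-0.5)·(-0.5) + (1.5)·(1.5)) / 3 = 11/3 = 3.6667
  Sample standard deviations s_i = √(s[i,i]):
  s(A) = √(8.6667) = 2.9439
  s(B) = √(7) = 2.6458
  s(C) = √(3.6667) = 1.9149

Step 3 — r_{ij} = s_{ij} / (s_i · s_j):
  r[A,A] = 1 (diagonal).
  r[A,B] = 7.3333 / (2.9439 · 2.6458) = 7.3333 / 7.7889 = 0.9415
  r[A,C] = 2.6667 / (2.9439 · 1.9149) = 2.6667 / 5.6372 = 0.473
  r[B,B] = 1 (diagonal).
  r[B,C] = 3 / (2.6458 · 1.9149) = 3 / 5.0662 = 0.5922
  r[C,C] = 1 (diagonal).

R is symmetric with unit diagonal. Assembling:

R = [[1, 0.9415, 0.473],
 [0.9415, 1, 0.5922],
 [0.473, 0.5922, 1]]


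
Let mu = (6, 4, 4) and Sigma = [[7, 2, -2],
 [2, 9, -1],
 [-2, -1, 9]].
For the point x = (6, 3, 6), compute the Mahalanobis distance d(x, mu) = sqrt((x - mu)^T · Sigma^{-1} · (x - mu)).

Step 1 — centre the observation: (x - mu) = (0, -1, 2).

Step 2 — invert Sigma (cofactor / det for 3×3, or solve directly):
  Sigma^{-1} = [[0.1613, -0.0323, 0.0323],
 [-0.0323, 0.119, 0.006],
 [0.0323, 0.006, 0.119]].

Step 3 — form the quadratic (x - mu)^T · Sigma^{-1} · (x - mu):
  Sigma^{-1} · (x - mu) = (0.0968, -0.1069, 0.2319).
  (x - mu)^T · [Sigma^{-1} · (x - mu)] = (0)·(0.0968) + (-1)·(-0.1069) + (2)·(0.2319) = 0.5706.

Step 4 — take square root: d = √(0.5706) ≈ 0.7554.

d(x, mu) = √(0.5706) ≈ 0.7554


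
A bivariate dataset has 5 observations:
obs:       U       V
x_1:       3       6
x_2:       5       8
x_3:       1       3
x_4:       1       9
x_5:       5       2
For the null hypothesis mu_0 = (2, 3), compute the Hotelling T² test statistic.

Step 1 — sample mean vector:
  mean(U) = (3 + 5 + 1 + 1 + 5) / 5 = 15/5 = 3
  mean(V) = (6 + 8 + 3 + 9 + 2) / 5 = 28/5 = 5.6
  x̄ = (3, 5.6),  deviation x̄ - mu_0 = (3, 5.6) - (2, 3) = (1, 2.6).

Step 2 — sample covariance matrix, S[i,j] = (1/(n-1)) · Σ_k (x_{k,i} - mean_i) · (x_{k,j} - mean_j), divisor n-1 = 4:
  S[U,U] = ((0)·(0) + (2)·(2) + (-2)·(-2) + (-2)·(-2) + (2)·(2)) / 4 = 16/4 = 4
  S[U,V] = ((0)·(0.4) + (2)·(2.4) + (-2)·(-2.6) + (-2)·(3.4) + (2)·(-3.6)) / 4 = -4/4 = -1
  S[V,V] = ((0.4)·(0.4) + (2.4)·(2.4) + (-2.6)·(-2.6) + (3.4)·(3.4) + (-3.6)·(-3.6)) / 4 = 37.2/4 = 9.3
  S = [[4, -1],
 [-1, 9.3]].

Step 3 — invert S. det(S) = 4·9.3 - (-1)² = 36.2.
  S^{-1} = (1/det) · [[d, -b], [-b, a]] = [[0.2569, 0.0276],
 [0.0276, 0.1105]].

Step 4 — quadratic form (x̄ - mu_0)^T · S^{-1} · (x̄ - mu_0):
  S^{-1} · (x̄ - mu_0) = (0.3287, 0.3149),
  (x̄ - mu_0)^T · [...] = (1)·(0.3287) + (2.6)·(0.3149) = 1.1475.

Step 5 — scale by n: T² = 5 · 1.1475 = 5.7376.

T² ≈ 5.7376


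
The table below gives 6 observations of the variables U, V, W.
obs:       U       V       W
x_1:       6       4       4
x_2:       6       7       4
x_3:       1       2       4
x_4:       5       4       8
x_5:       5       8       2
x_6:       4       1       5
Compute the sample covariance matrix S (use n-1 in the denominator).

Step 1 — column means:
  mean(U) = (6 + 6 + 1 + 5 + 5 + 4) / 6 = 27/6 = 4.5
  mean(V) = (4 + 7 + 2 + 4 + 8 + 1) / 6 = 26/6 = 4.3333
  mean(W) = (4 + 4 + 4 + 8 + 2 + 5) / 6 = 27/6 = 4.5

Step 2 — sample covariance S[i,j] = (1/(n-1)) · Σ_k (x_{k,i} - mean_i) · (x_{k,j} - mean_j), with n-1 = 5.
  S[U,U] = ((1.5)·(1.5) + (1.5)·(1.5) + (-3.5)·(-3.5) + (0.5)·(0.5) + (0.5)·(0.5) + (-0.5)·(-0.5)) / 5 = 17.5/5 = 3.5
  S[U,V] = ((1.5)·(-0.3333) + (1.5)·(2.6667) + (-3.5)·(-2.3333) + (0.5)·(-0.3333) + (0.5)·(3.6667) + (-0.5)·(-3.3333)) / 5 = 15/5 = 3
  S[U,W] = ((1.5)·(-0.5) + (1.5)·(-0.5) + (-3.5)·(-0.5) + (0.5)·(3.5) + (0.5)·(-2.5) + (-0.5)·(0.5)) / 5 = 0.5/5 = 0.1
  S[V,V] = ((-0.3333)·(-0.3333) + (2.6667)·(2.6667) + (-2.3333)·(-2.3333) + (-0.3333)·(-0.3333) + (3.6667)·(3.6667) + (-3.3333)·(-3.3333)) / 5 = 37.3333/5 = 7.4667
  S[V,W] = ((-0.3333)·(-0.5) + (2.6667)·(-0.5) + (-2.3333)·(-0.5) + (-0.3333)·(3.5) + (3.6667)·(-2.5) + (-3.3333)·(0.5)) / 5 = -12/5 = -2.4
  S[W,W] = ((-0.5)·(-0.5) + (-0.5)·(-0.5) + (-0.5)·(-0.5) + (3.5)·(3.5) + (-2.5)·(-2.5) + (0.5)·(0.5)) / 5 = 19.5/5 = 3.9

S is symmetric (S[j,i] = S[i,j]). Assembling:

S = [[3.5, 3, 0.1],
 [3, 7.4667, -2.4],
 [0.1, -2.4, 3.9]]


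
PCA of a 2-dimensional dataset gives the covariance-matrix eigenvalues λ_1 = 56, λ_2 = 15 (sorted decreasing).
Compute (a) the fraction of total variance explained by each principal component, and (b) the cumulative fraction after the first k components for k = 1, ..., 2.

Step 1 — total variance = trace(Sigma) = Σ λ_i = 56 + 15 = 71.

Step 2 — fraction explained by component i = λ_i / Σ λ:
  PC1: 56/71 = 0.7887
  PC2: 15/71 = 0.2113

Step 3 — cumulative fraction after k components = (λ_1 + ... + λ_k) / Σ λ:
  k = 1: 56/71 = 0.7887
  k = 2: (56 + 15)/71 = 71/71 = 1

Summary (fraction, with percent):

explained: PC1 0.7887 (78.87%), PC2 0.2113 (21.13%);  cumulative: 0.7887, 1


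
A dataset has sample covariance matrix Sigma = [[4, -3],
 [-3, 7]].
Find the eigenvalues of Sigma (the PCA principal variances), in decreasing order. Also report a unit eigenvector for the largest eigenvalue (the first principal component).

Step 1 — characteristic polynomial of 2×2 Sigma:
  det(Sigma - λI) = λ² - trace · λ + det = 0.
  trace = 4 + 7 = 11, det = 4·7 - (-3)² = 19.
Step 2 — discriminant:
  Δ = trace² - 4·det = 121 - 76 = 45.
Step 3 — eigenvalues:
  λ = (trace ± √Δ)/2 = (11 ± 6.7082)/2,
  λ_1 = 8.8541,  λ_2 = 2.1459.

Step 4 — unit eigenvector for λ_1: solve (Sigma - λ_1 I)v = 0. First row:
  (4 - 8.8541)·v_x + (-3)·v_y = 0, i.e. (-4.8541)·v_x + (-3)·v_y = 0,
  so v ∝ (b, λ_1 - a) = (-3, 4.8541); multiply by -1 so the first entry is positive: u = (3, -4.8541).
  ||u|| = √((3)² + (-4.8541)²) = √(32.5623) ≈ 5.7063,
  v_1 = u/||u|| ≈ (0.5257, -0.8507) (||v_1|| = 1).

λ_1 = 8.8541,  λ_2 = 2.1459;  v_1 ≈ (0.5257, -0.8507)


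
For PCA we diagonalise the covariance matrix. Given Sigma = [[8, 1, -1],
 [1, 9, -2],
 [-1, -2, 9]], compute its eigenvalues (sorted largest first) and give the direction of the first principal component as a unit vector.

Step 1 — characteristic polynomial p(λ) = det(λI - Sigma) = λ³ - tr·λ² + c_1·λ - det, where tr = trace, c_1 = sum of the principal 2×2 minors, det = det(Sigma):
  tr = 8 + 9 + 9 = 26,
  c_1 = (8·9 - (1)²) + (8·9 - (-1)²) + (9·9 - (-2)²) = 71 + 71 + 77 = 219,
  det = 8·(9·9 - (-2)²) - (1)·((1)·9 - (-2)·(-1)) + (-1)·((1)·(-2) - 9·(-1)) = 8·(77) - (1)·(7) + (-1)·(7) = 602.
  So p(λ) = λ³ - 26λ² + 219λ - 602.
Step 2 — look for an integer root (rational root theorem: any rational root is an integer divisor of 602). Testing λ = 7:
  p(7) = 343 - 1274 + 1533 - 602 = 0  ✓
  Dividing out (λ - 7): p(λ) = (λ - 7)(λ² - 19λ + 86).
Step 3 — remaining eigenvalues from the quadratic λ² - 19λ + 86 = 0:
  Δ = 19² - 4·86 = 361 - 344 = 17,  λ = (19 ± √17)/2 = (19 ± 4.1231)/2 ≈ 11.5616 or 7.4384.
  Sorted: λ_1 = 11.5616,  λ_2 = 7.4384,  λ_3 = 7  (check: sum = 26 = tr ✓).

Step 4 — unit eigenvector for λ_1 ≈ 11.5616: v spans the null space of (Sigma - λ_1 I), whose rows are
  r_1 = (-3.5616, 1, -1),  r_2 = (1, -2.5616, -2),  r_3 = (-1, -2, -2.5616).
  v is orthogonal to every row, so take v ∝ r_1 × r_2 = ((1)·(-2) - (-1)·(-2.5616), (-1)·(1) - (-3.5616)·(-2), (-3.5616)·(-2.5616) - (1)·(1)) ≈ (-4.5616, -8.1231, 8.1231).
  Rescale (multiply by -1 so the first nonzero entry is positive): u = (4.5616, 8.1231, -8.1231).
  ||u|| = √((4.5616)² + (8.1231)² + (-8.1231)²) = √(152.7775) ≈ 12.3603,  v_1 = u/||u|| ≈ (0.369, 0.6572, -0.6572) (||v_1|| = 1).

λ_1 = 11.5616,  λ_2 = 7.4384,  λ_3 = 7;  v_1 ≈ (0.369, 0.6572, -0.6572)


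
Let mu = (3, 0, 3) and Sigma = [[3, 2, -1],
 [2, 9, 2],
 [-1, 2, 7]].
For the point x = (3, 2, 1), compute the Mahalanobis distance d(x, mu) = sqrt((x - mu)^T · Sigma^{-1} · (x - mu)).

Step 1 — centre the observation: (x - mu) = (0, 2, -2).

Step 2 — invert Sigma (cofactor / det for 3×3, or solve directly):
  Sigma^{-1} = [[0.447, -0.1212, 0.0985],
 [-0.1212, 0.1515, -0.0606],
 [0.0985, -0.0606, 0.1742]].

Step 3 — form the quadratic (x - mu)^T · Sigma^{-1} · (x - mu):
  Sigma^{-1} · (x - mu) = (-0.4394, 0.4242, -0.4697).
  (x - mu)^T · [Sigma^{-1} · (x - mu)] = (0)·(-0.4394) + (2)·(0.4242) + (-2)·(-0.4697) = 1.7879.

Step 4 — take square root: d = √(1.7879) ≈ 1.3371.

d(x, mu) = √(1.7879) ≈ 1.3371


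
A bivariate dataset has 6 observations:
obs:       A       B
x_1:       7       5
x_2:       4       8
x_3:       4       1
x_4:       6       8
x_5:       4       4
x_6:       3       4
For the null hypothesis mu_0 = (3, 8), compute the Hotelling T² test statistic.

Step 1 — sample mean vector:
  mean(A) = (7 + 4 + 4 + 6 + 4 + 3) / 6 = 28/6 = 4.6667
  mean(B) = (5 + 8 + 1 + 8 + 4 + 4) / 6 = 30/6 = 5
  x̄ = (4.6667, 5),  deviation x̄ - mu_0 = (4.6667, 5) - (3, 8) = (1.6667, -3).

Step 2 — sample covariance matrix, S[i,j] = (1/(n-1)) · Σ_k (x_{k,i} - mean_i) · (x_{k,j} - mean_j), divisor n-1 = 5:
  S[A,A] = ((2.3333)·(2.3333) + (-0.6667)·(-0.6667) + (-0.6667)·(-0.6667) + (1.3333)·(1.3333) + (-0.6667)·(-0.6667) + (-1.6667)·(-1.6667)) / 5 = 11.3333/5 = 2.2667
  S[A,B] = ((2.3333)·(0) + (-0.6667)·(3) + (-0.6667)·(-4) + (1.3333)·(3) + (-0.6667)·(-1) + (-1.6667)·(-1)) / 5 = 7/5 = 1.4
  S[B,B] = ((0)·(0) + (3)·(3) + (-4)·(-4) + (3)·(3) + (-1)·(-1) + (-1)·(-1)) / 5 = 36/5 = 7.2
  S = [[2.2667, 1.4],
 [1.4, 7.2]].

Step 3 — invert S. det(S) = 2.2667·7.2 - (1.4)² = 14.36.
  S^{-1} = (1/det) · [[d, -b], [-b, a]] = [[0.5014, -0.0975],
 [-0.0975, 0.1578]].

Step 4 — quadratic form (x̄ - mu_0)^T · S^{-1} · (x̄ - mu_0):
  S^{-1} · (x̄ - mu_0) = (1.1281, -0.636),
  (x̄ - mu_0)^T · [...] = (1.6667)·(1.1281) + (-3)·(-0.636) = 3.7883.

Step 5 — scale by n: T² = 6 · 3.7883 = 22.7298.

T² ≈ 22.7298


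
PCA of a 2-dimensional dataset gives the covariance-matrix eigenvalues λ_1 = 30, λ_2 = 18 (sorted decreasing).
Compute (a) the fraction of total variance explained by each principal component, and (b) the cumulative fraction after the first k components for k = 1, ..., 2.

Step 1 — total variance = trace(Sigma) = Σ λ_i = 30 + 18 = 48.

Step 2 — fraction explained by component i = λ_i / Σ λ:
  PC1: 30/48 = 0.625
  PC2: 18/48 = 0.375

Step 3 — cumulative fraction after k components = (λ_1 + ... + λ_k) / Σ λ:
  k = 1: 30/48 = 0.625
  k = 2: (30 + 18)/48 = 48/48 = 1

Summary (fraction, with percent):

explained: PC1 0.625 (62.5%), PC2 0.375 (37.5%);  cumulative: 0.625, 1


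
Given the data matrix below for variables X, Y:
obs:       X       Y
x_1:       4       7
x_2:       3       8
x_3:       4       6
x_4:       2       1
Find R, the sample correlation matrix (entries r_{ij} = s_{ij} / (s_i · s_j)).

Step 1 — column means:
  mean(X) = (4 + 3 + 4 + 2) / 4 = 13/4 = 3.25
  mean(Y) = (7 + 8 + 6 + 1) / 4 = 22/4 = 5.5

Step 2 — sample variances and covariances s[i,j] = (1/(n-1)) · Σ_k (x_{k,i} - mean_i) · (x_{k,j} - mean_j), with n-1 = 3:
  s[X,X] = ((0.75)·(0.75) + (-0.25)·(-0.25) + (0.75)·(0.75) + (-1.25)·(-1.25)) / 3 = 2.75/3 = 0.9167
  s[X,Y] = ((0.75)·(1.5) + (-0.25)·(2.5) + (0.75)·(0.5) + (-1.25)·(-4.5)) / 3 = 6.5/3 = 2.1667
  s[Y,Y] = ((1.5)·(1.5) + (2.5)·(2.5) + (0.5)·(0.5) + (-4.5)·(-4.5)) / 3 = 29/3 = 9.6667
  Sample standard deviations s_i = √(s[i,i]):
  s(X) = √(0.9167) = 0.9574
  s(Y) = √(9.6667) = 3.1091

Step 3 — r_{ij} = s_{ij} / (s_i · s_j):
  r[X,X] = 1 (diagonal).
  r[X,Y] = 2.1667 / (0.9574 · 3.1091) = 2.1667 / 2.9768 = 0.7279
  r[Y,Y] = 1 (diagonal).

R is symmetric with unit diagonal. Assembling:

R = [[1, 0.7279],
 [0.7279, 1]]


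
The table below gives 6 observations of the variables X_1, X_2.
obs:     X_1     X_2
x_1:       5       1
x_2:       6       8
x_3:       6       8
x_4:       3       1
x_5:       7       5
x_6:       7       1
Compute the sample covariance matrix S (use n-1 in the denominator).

Step 1 — column means:
  mean(X_1) = (5 + 6 + 6 + 3 + 7 + 7) / 6 = 34/6 = 5.6667
  mean(X_2) = (1 + 8 + 8 + 1 + 5 + 1) / 6 = 24/6 = 4

Step 2 — sample covariance S[i,j] = (1/(n-1)) · Σ_k (x_{k,i} - mean_i) · (x_{k,j} - mean_j), with n-1 = 5.
  S[X_1,X_1] = ((-0.6667)·(-0.6667) + (0.3333)·(0.3333) + (0.3333)·(0.3333) + (-2.6667)·(-2.6667) + (1.3333)·(1.3333) + (1.3333)·(1.3333)) / 5 = 11.3333/5 = 2.2667
  S[X_1,X_2] = ((-0.6667)·(-3) + (0.3333)·(4) + (0.3333)·(4) + (-2.6667)·(-3) + (1.3333)·(1) + (1.3333)·(-3)) / 5 = 10/5 = 2
  S[X_2,X_2] = ((-3)·(-3) + (4)·(4) + (4)·(4) + (-3)·(-3) + (1)·(1) + (-3)·(-3)) / 5 = 60/5 = 12

S is symmetric (S[j,i] = S[i,j]). Assembling:

S = [[2.2667, 2],
 [2, 12]]


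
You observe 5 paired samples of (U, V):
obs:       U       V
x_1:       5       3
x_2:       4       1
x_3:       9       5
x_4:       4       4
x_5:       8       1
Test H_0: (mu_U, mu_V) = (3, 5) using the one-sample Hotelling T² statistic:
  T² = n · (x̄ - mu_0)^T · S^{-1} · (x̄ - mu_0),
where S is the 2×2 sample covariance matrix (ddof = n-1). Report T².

Step 1 — sample mean vector:
  mean(U) = (5 + 4 + 9 + 4 + 8) / 5 = 30/5 = 6
  mean(V) = (3 + 1 + 5 + 4 + 1) / 5 = 14/5 = 2.8
  x̄ = (6, 2.8),  deviation x̄ - mu_0 = (6, 2.8) - (3, 5) = (3, -2.2).

Step 2 — sample covariance matrix, S[i,j] = (1/(n-1)) · Σ_k (x_{k,i} - mean_i) · (x_{k,j} - mean_j), divisor n-1 = 4:
  S[U,U] = ((-1)·(-1) + (-2)·(-2) + (3)·(3) + (-2)·(-2) + (2)·(2)) / 4 = 22/4 = 5.5
  S[U,V] = ((-1)·(0.2) + (-2)·(-1.8) + (3)·(2.2) + (-2)·(1.2) + (2)·(-1.8)) / 4 = 4/4 = 1
  S[V,V] = ((0.2)·(0.2) + (-1.8)·(-1.8) + (2.2)·(2.2) + (1.2)·(1.2) + (-1.8)·(-1.8)) / 4 = 12.8/4 = 3.2
  S = [[5.5, 1],
 [1, 3.2]].

Step 3 — invert S. det(S) = 5.5·3.2 - (1)² = 16.6.
  S^{-1} = (1/det) · [[d, -b], [-b, a]] = [[0.1928, -0.0602],
 [-0.0602, 0.3313]].

Step 4 — quadratic form (x̄ - mu_0)^T · S^{-1} · (x̄ - mu_0):
  S^{-1} · (x̄ - mu_0) = (0.7108, -0.9096),
  (x̄ - mu_0)^T · [...] = (3)·(0.7108) + (-2.2)·(-0.9096) = 4.1337.

Step 5 — scale by n: T² = 5 · 4.1337 = 20.6687.

T² ≈ 20.6687


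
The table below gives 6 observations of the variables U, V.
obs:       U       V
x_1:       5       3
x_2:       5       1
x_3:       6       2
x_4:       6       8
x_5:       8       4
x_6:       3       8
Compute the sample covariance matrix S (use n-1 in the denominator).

Step 1 — column means:
  mean(U) = (5 + 5 + 6 + 6 + 8 + 3) / 6 = 33/6 = 5.5
  mean(V) = (3 + 1 + 2 + 8 + 4 + 8) / 6 = 26/6 = 4.3333

Step 2 — sample covariance S[i,j] = (1/(n-1)) · Σ_k (x_{k,i} - mean_i) · (x_{k,j} - mean_j), with n-1 = 5.
  S[U,U] = ((-0.5)·(-0.5) + (-0.5)·(-0.5) + (0.5)·(0.5) + (0.5)·(0.5) + (2.5)·(2.5) + (-2.5)·(-2.5)) / 5 = 13.5/5 = 2.7
  S[U,V] = ((-0.5)·(-1.3333) + (-0.5)·(-3.3333) + (0.5)·(-2.3333) + (0.5)·(3.6667) + (2.5)·(-0.3333) + (-2.5)·(3.6667)) / 5 = -7/5 = -1.4
  S[V,V] = ((-1.3333)·(-1.3333) + (-3.3333)·(-3.3333) + (-2.3333)·(-2.3333) + (3.6667)·(3.6667) + (-0.3333)·(-0.3333) + (3.6667)·(3.6667)) / 5 = 45.3333/5 = 9.0667

S is symmetric (S[j,i] = S[i,j]). Assembling:

S = [[2.7, -1.4],
 [-1.4, 9.0667]]


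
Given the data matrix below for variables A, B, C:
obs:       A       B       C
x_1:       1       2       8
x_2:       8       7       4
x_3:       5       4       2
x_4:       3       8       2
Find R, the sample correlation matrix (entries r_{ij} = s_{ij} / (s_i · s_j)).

Step 1 — column means:
  mean(A) = (1 + 8 + 5 + 3) / 4 = 17/4 = 4.25
  mean(B) = (2 + 7 + 4 + 8) / 4 = 21/4 = 5.25
  mean(C) = (8 + 4 + 2 + 2) / 4 = 16/4 = 4

Step 2 — sample variances and covariances s[i,j] = (1/(n-1)) · Σ_k (x_{k,i} - mean_i) · (x_{k,j} - mean_j), with n-1 = 3:
  s[A,A] = ((-3.25)·(-3.25) + (3.75)·(3.75) + (0.75)·(0.75) + (-1.25)·(-1.25)) / 3 = 26.75/3 = 8.9167
  s[A,B] = ((-3.25)·(-3.25) + (3.75)·(1.75) + (0.75)·(-1.25) + (-1.25)·(2.75)) / 3 = 12.75/3 = 4.25
  s[A,C] = ((-3.25)·(4) + (3.75)·(0) + (0.75)·(-2) + (-1.25)·(-2)) / 3 = -12/3 = -4
  s[B,B] = ((-3.25)·(-3.25) + (1.75)·(1.75) + (-1.25)·(-1.25) + (2.75)·(2.75)) / 3 = 22.75/3 = 7.5833
  s[B,C] = ((-3.25)·(4) + (1.75)·(0) + (-1.25)·(-2) + (2.75)·(-2)) / 3 = -16/3 = -5.3333
  s[C,C] = ((4)·(4) + (0)·(0) + (-2)·(-2) + (-2)·(-2)) / 3 = 24/3 = 8
  Sample standard deviations s_i = √(s[i,i]):
  s(A) = √(8.9167) = 2.9861
  s(B) = √(7.5833) = 2.7538
  s(C) = √(8) = 2.8284

Step 3 — r_{ij} = s_{ij} / (s_i · s_j):
  r[A,A] = 1 (diagonal).
  r[A,B] = 4.25 / (2.9861 · 2.7538) = 4.25 / 8.223 = 0.5168
  r[A,C] = -4 / (2.9861 · 2.8284) = -4 / 8.4459 = -0.4736
  r[B,B] = 1 (diagonal).
  r[B,C] = -5.3333 / (2.7538 · 2.8284) = -5.3333 / 7.7889 = -0.6847
  r[C,C] = 1 (diagonal).

R is symmetric with unit diagonal. Assembling:

R = [[1, 0.5168, -0.4736],
 [0.5168, 1, -0.6847],
 [-0.4736, -0.6847, 1]]


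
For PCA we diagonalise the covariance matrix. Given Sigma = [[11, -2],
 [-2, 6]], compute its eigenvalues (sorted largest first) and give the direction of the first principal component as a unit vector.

Step 1 — characteristic polynomial of 2×2 Sigma:
  det(Sigma - λI) = λ² - trace · λ + det = 0.
  trace = 11 + 6 = 17, det = 11·6 - (-2)² = 62.
Step 2 — discriminant:
  Δ = trace² - 4·det = 289 - 248 = 41.
Step 3 — eigenvalues:
  λ = (trace ± √Δ)/2 = (17 ± 6.4031)/2,
  λ_1 = 11.7016,  λ_2 = 5.2984.

Step 4 — unit eigenvector for λ_1: solve (Sigma - λ_1 I)v = 0. First row:
  (11 - 11.7016)·v_x + (-2)·v_y = 0, i.e. (-0.7016)·v_x + (-2)·v_y = 0,
  so v ∝ (b, λ_1 - a) = (-2, 0.7016); multiply by -1 so the first entry is positive: u = (2, -0.7016).
  ||u|| = √((2)² + (-0.7016)²) = √(4.4922) ≈ 2.1195,
  v_1 = u/||u|| ≈ (0.9436, -0.331) (||v_1|| = 1).

λ_1 = 11.7016,  λ_2 = 5.2984;  v_1 ≈ (0.9436, -0.331)


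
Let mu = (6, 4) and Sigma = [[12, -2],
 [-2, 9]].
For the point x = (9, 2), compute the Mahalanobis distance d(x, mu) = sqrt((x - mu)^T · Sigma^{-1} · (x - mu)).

Step 1 — centre the observation: (x - mu) = (3, -2).

Step 2 — invert Sigma. det(Sigma) = 12·9 - (-2)² = 104.
  Sigma^{-1} = (1/det) · [[d, -b], [-b, a]] = [[0.0865, 0.0192],
 [0.0192, 0.1154]].

Step 3 — form the quadratic (x - mu)^T · Sigma^{-1} · (x - mu):
  Sigma^{-1} · (x - mu) = (0.2212, -0.1731).
  (x - mu)^T · [Sigma^{-1} · (x - mu)] = (3)·(0.2212) + (-2)·(-0.1731) = 1.0096.

Step 4 — take square root: d = √(1.0096) ≈ 1.0048.

d(x, mu) = √(1.0096) ≈ 1.0048


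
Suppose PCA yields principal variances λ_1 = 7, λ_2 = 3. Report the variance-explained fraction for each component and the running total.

Step 1 — total variance = trace(Sigma) = Σ λ_i = 7 + 3 = 10.

Step 2 — fraction explained by component i = λ_i / Σ λ:
  PC1: 7/10 = 0.7
  PC2: 3/10 = 0.3

Step 3 — cumulative fraction after k components = (λ_1 + ... + λ_k) / Σ λ:
  k = 1: 7/10 = 0.7
  k = 2: (7 + 3)/10 = 10/10 = 1

Summary (fraction, with percent):

explained: PC1 0.7 (70%), PC2 0.3 (30%);  cumulative: 0.7, 1


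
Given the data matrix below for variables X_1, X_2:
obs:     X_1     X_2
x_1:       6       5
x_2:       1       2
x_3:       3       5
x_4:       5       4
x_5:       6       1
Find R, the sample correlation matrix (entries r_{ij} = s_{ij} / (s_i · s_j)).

Step 1 — column means:
  mean(X_1) = (6 + 1 + 3 + 5 + 6) / 5 = 21/5 = 4.2
  mean(X_2) = (5 + 2 + 5 + 4 + 1) / 5 = 17/5 = 3.4

Step 2 — sample variances and covariances s[i,j] = (1/(n-1)) · Σ_k (x_{k,i} - mean_i) · (x_{k,j} - mean_j), with n-1 = 4:
  s[X_1,X_1] = ((1.8)·(1.8) + (-3.2)·(-3.2) + (-1.2)·(-1.2) + (0.8)·(0.8) + (1.8)·(1.8)) / 4 = 18.8/4 = 4.7
  s[X_1,X_2] = ((1.8)·(1.6) + (-3.2)·(-1.4) + (-1.2)·(1.6) + (0.8)·(0.6) + (1.8)·(-2.4)) / 4 = 1.6/4 = 0.4
  s[X_2,X_2] = ((1.6)·(1.6) + (-1.4)·(-1.4) + (1.6)·(1.6) + (0.6)·(0.6) + (-2.4)·(-2.4)) / 4 = 13.2/4 = 3.3
  Sample standard deviations s_i = √(s[i,i]):
  s(X_1) = √(4.7) = 2.1679
  s(X_2) = √(3.3) = 1.8166

Step 3 — r_{ij} = s_{ij} / (s_i · s_j):
  r[X_1,X_1] = 1 (diagonal).
  r[X_1,X_2] = 0.4 / (2.1679 · 1.8166) = 0.4 / 3.9383 = 0.1016
  r[X_2,X_2] = 1 (diagonal).

R is symmetric with unit diagonal. Assembling:

R = [[1, 0.1016],
 [0.1016, 1]]


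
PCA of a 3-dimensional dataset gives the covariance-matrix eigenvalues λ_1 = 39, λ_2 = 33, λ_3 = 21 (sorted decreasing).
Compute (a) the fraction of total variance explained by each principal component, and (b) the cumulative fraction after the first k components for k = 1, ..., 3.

Step 1 — total variance = trace(Sigma) = Σ λ_i = 39 + 33 + 21 = 93.

Step 2 — fraction explained by component i = λ_i / Σ λ:
  PC1: 39/93 = 0.4194
  PC2: 33/93 = 0.3548
  PC3: 21/93 = 0.2258

Step 3 — cumulative fraction after k components = (λ_1 + ... + λ_k) / Σ λ:
  k = 1: 39/93 = 0.4194
  k = 2: (39 + 33)/93 = 72/93 = 0.7742
  k = 3: (39 + 33 + 21)/93 = 93/93 = 1

Summary (fraction, with percent):

explained: PC1 0.4194 (41.94%), PC2 0.3548 (35.48%), PC3 0.2258 (22.58%);  cumulative: 0.4194, 0.7742, 1


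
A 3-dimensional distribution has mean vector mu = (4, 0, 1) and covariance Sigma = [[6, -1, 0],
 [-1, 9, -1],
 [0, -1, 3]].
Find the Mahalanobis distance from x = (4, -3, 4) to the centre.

Step 1 — centre the observation: (x - mu) = (0, -3, 3).

Step 2 — invert Sigma (cofactor / det for 3×3, or solve directly):
  Sigma^{-1} = [[0.1699, 0.0196, 0.0065],
 [0.0196, 0.1176, 0.0392],
 [0.0065, 0.0392, 0.3464]].

Step 3 — form the quadratic (x - mu)^T · Sigma^{-1} · (x - mu):
  Sigma^{-1} · (x - mu) = (-0.0392, -0.2353, 0.9216).
  (x - mu)^T · [Sigma^{-1} · (x - mu)] = (0)·(-0.0392) + (-3)·(-0.2353) + (3)·(0.9216) = 3.4706.

Step 4 — take square root: d = √(3.4706) ≈ 1.863.

d(x, mu) = √(3.4706) ≈ 1.863


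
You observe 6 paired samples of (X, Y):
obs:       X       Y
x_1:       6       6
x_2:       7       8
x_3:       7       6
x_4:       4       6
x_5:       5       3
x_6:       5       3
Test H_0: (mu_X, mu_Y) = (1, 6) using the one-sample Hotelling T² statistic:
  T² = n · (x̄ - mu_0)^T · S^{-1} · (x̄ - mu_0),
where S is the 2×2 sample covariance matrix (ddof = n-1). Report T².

Step 1 — sample mean vector:
  mean(X) = (6 + 7 + 7 + 4 + 5 + 5) / 6 = 34/6 = 5.6667
  mean(Y) = (6 + 8 + 6 + 6 + 3 + 3) / 6 = 32/6 = 5.3333
  x̄ = (5.6667, 5.3333),  deviation x̄ - mu_0 = (5.6667, 5.3333) - (1, 6) = (4.6667, -0.6667).

Step 2 — sample covariance matrix, S[i,j] = (1/(n-1)) · Σ_k (x_{k,i} - mean_i) · (x_{k,j} - mean_j), divisor n-1 = 5:
  S[X,X] = ((0.3333)·(0.3333) + (1.3333)·(1.3333) + (1.3333)·(1.3333) + (-1.6667)·(-1.6667) + (-0.6667)·(-0.6667) + (-0.6667)·(-0.6667)) / 5 = 7.3333/5 = 1.4667
  S[X,Y] = ((0.3333)·(0.6667) + (1.3333)·(2.6667) + (1.3333)·(0.6667) + (-1.6667)·(0.6667) + (-0.6667)·(-2.3333) + (-0.6667)·(-2.3333)) / 5 = 6.6667/5 = 1.3333
  S[Y,Y] = ((0.6667)·(0.6667) + (2.6667)·(2.6667) + (0.6667)·(0.6667) + (0.6667)·(0.6667) + (-2.3333)·(-2.3333) + (-2.3333)·(-2.3333)) / 5 = 19.3333/5 = 3.8667
  S = [[1.4667, 1.3333],
 [1.3333, 3.8667]].

Step 3 — invert S. det(S) = 1.4667·3.8667 - (1.3333)² = 3.8933.
  S^{-1} = (1/det) · [[d, -b], [-b, a]] = [[0.9932, -0.3425],
 [-0.3425, 0.3767]].

Step 4 — quadratic form (x̄ - mu_0)^T · S^{-1} · (x̄ - mu_0):
  S^{-1} · (x̄ - mu_0) = (4.863, -1.8493),
  (x̄ - mu_0)^T · [...] = (4.6667)·(4.863) + (-0.6667)·(-1.8493) = 23.9269.

Step 5 — scale by n: T² = 6 · 23.9269 = 143.5616.

T² ≈ 143.5616


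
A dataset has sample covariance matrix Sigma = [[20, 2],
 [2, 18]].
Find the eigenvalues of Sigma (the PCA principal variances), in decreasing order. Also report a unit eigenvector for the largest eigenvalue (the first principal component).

Step 1 — characteristic polynomial of 2×2 Sigma:
  det(Sigma - λI) = λ² - trace · λ + det = 0.
  trace = 20 + 18 = 38, det = 20·18 - (2)² = 356.
Step 2 — discriminant:
  Δ = trace² - 4·det = 1444 - 1424 = 20.
Step 3 — eigenvalues:
  λ = (trace ± √Δ)/2 = (38 ± 4.4721)/2,
  λ_1 = 21.2361,  λ_2 = 16.7639.

Step 4 — unit eigenvector for λ_1: solve (Sigma - λ_1 I)v = 0. First row:
  (20 - 21.2361)·v_x + (2)·v_y = 0, i.e. (-1.2361)·v_x + (2)·v_y = 0,
  so v ∝ (b, λ_1 - a) = (2, 1.2361) = u.
  ||u|| = √((2)² + (1.2361)²) = √(5.5279) ≈ 2.3511,
  v_1 = u/||u|| ≈ (0.8507, 0.5257) (||v_1|| = 1).

λ_1 = 21.2361,  λ_2 = 16.7639;  v_1 ≈ (0.8507, 0.5257)


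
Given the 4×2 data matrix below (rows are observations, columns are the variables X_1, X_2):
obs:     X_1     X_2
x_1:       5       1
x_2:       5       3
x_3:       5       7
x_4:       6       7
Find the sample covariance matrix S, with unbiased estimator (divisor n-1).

Step 1 — column means:
  mean(X_1) = (5 + 5 + 5 + 6) / 4 = 21/4 = 5.25
  mean(X_2) = (1 + 3 + 7 + 7) / 4 = 18/4 = 4.5

Step 2 — sample covariance S[i,j] = (1/(n-1)) · Σ_k (x_{k,i} - mean_i) · (x_{k,j} - mean_j), with n-1 = 3.
  S[X_1,X_1] = ((-0.25)·(-0.25) + (-0.25)·(-0.25) + (-0.25)·(-0.25) + (0.75)·(0.75)) / 3 = 0.75/3 = 0.25
  S[X_1,X_2] = ((-0.25)·(-3.5) + (-0.25)·(-1.5) + (-0.25)·(2.5) + (0.75)·(2.5)) / 3 = 2.5/3 = 0.8333
  S[X_2,X_2] = ((-3.5)·(-3.5) + (-1.5)·(-1.5) + (2.5)·(2.5) + (2.5)·(2.5)) / 3 = 27/3 = 9

S is symmetric (S[j,i] = S[i,j]). Assembling:

S = [[0.25, 0.8333],
 [0.8333, 9]]


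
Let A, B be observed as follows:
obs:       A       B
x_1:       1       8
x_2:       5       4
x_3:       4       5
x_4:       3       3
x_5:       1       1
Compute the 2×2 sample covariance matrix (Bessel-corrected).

Step 1 — column means:
  mean(A) = (1 + 5 + 4 + 3 + 1) / 5 = 14/5 = 2.8
  mean(B) = (8 + 4 + 5 + 3 + 1) / 5 = 21/5 = 4.2

Step 2 — sample covariance S[i,j] = (1/(n-1)) · Σ_k (x_{k,i} - mean_i) · (x_{k,j} - mean_j), with n-1 = 4.
  S[A,A] = ((-1.8)·(-1.8) + (2.2)·(2.2) + (1.2)·(1.2) + (0.2)·(0.2) + (-1.8)·(-1.8)) / 4 = 12.8/4 = 3.2
  S[A,B] = ((-1.8)·(3.8) + (2.2)·(-0.2) + (1.2)·(0.8) + (0.2)·(-1.2) + (-1.8)·(-3.2)) / 4 = -0.8/4 = -0.2
  S[B,B] = ((3.8)·(3.8) + (-0.2)·(-0.2) + (0.8)·(0.8) + (-1.2)·(-1.2) + (-3.2)·(-3.2)) / 4 = 26.8/4 = 6.7

S is symmetric (S[j,i] = S[i,j]). Assembling:

S = [[3.2, -0.2],
 [-0.2, 6.7]]


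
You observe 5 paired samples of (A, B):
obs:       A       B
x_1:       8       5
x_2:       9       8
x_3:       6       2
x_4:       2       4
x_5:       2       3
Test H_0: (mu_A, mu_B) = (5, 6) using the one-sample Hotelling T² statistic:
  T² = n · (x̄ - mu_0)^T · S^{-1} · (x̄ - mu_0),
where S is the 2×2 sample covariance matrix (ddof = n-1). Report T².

Step 1 — sample mean vector:
  mean(A) = (8 + 9 + 6 + 2 + 2) / 5 = 27/5 = 5.4
  mean(B) = (5 + 8 + 2 + 4 + 3) / 5 = 22/5 = 4.4
  x̄ = (5.4, 4.4),  deviation x̄ - mu_0 = (5.4, 4.4) - (5, 6) = (0.4, -1.6).

Step 2 — sample covariance matrix, S[i,j] = (1/(n-1)) · Σ_k (x_{k,i} - mean_i) · (x_{k,j} - mean_j), divisor n-1 = 4:
  S[A,A] = ((2.6)·(2.6) + (3.6)·(3.6) + (0.6)·(0.6) + (-3.4)·(-3.4) + (-3.4)·(-3.4)) / 4 = 43.2/4 = 10.8
  S[A,B] = ((2.6)·(0.6) + (3.6)·(3.6) + (0.6)·(-2.4) + (-3.4)·(-0.4) + (-3.4)·(-1.4)) / 4 = 19.2/4 = 4.8
  S[B,B] = ((0.6)·(0.6) + (3.6)·(3.6) + (-2.4)·(-2.4) + (-0.4)·(-0.4) + (-1.4)·(-1.4)) / 4 = 21.2/4 = 5.3
  S = [[10.8, 4.8],
 [4.8, 5.3]].

Step 3 — invert S. det(S) = 10.8·5.3 - (4.8)² = 34.2.
  S^{-1} = (1/det) · [[d, -b], [-b, a]] = [[0.155, -0.1404],
 [-0.1404, 0.3158]].

Step 4 — quadratic form (x̄ - mu_0)^T · S^{-1} · (x̄ - mu_0):
  S^{-1} · (x̄ - mu_0) = (0.2865, -0.5614),
  (x̄ - mu_0)^T · [...] = (0.4)·(0.2865) + (-1.6)·(-0.5614) = 1.0129.

Step 5 — scale by n: T² = 5 · 1.0129 = 5.0643.

T² ≈ 5.0643


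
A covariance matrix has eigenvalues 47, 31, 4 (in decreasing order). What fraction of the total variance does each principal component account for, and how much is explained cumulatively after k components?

Step 1 — total variance = trace(Sigma) = Σ λ_i = 47 + 31 + 4 = 82.

Step 2 — fraction explained by component i = λ_i / Σ λ:
  PC1: 47/82 = 0.5732
  PC2: 31/82 = 0.378
  PC3: 4/82 = 0.0488

Step 3 — cumulative fraction after k components = (λ_1 + ... + λ_k) / Σ λ:
  k = 1: 47/82 = 0.5732
  k = 2: (47 + 31)/82 = 78/82 = 0.9512
  k = 3: (47 + 31 + 4)/82 = 82/82 = 1

Summary (fraction, with percent):

explained: PC1 0.5732 (57.32%), PC2 0.378 (37.8%), PC3 0.0488 (4.88%);  cumulative: 0.5732, 0.9512, 1


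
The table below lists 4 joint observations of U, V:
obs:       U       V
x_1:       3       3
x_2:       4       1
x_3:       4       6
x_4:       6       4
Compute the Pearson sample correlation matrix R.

Step 1 — column means:
  mean(U) = (3 + 4 + 4 + 6) / 4 = 17/4 = 4.25
  mean(V) = (3 + 1 + 6 + 4) / 4 = 14/4 = 3.5

Step 2 — sample variances and covariances s[i,j] = (1/(n-1)) · Σ_k (x_{k,i} - mean_i) · (x_{k,j} - mean_j), with n-1 = 3:
  s[U,U] = ((-1.25)·(-1.25) + (-0.25)·(-0.25) + (-0.25)·(-0.25) + (1.75)·(1.75)) / 3 = 4.75/3 = 1.5833
  s[U,V] = ((-1.25)·(-0.5) + (-0.25)·(-2.5) + (-0.25)·(2.5) + (1.75)·(0.5)) / 3 = 1.5/3 = 0.5
  s[V,V] = ((-0.5)·(-0.5) + (-2.5)·(-2.5) + (2.5)·(2.5) + (0.5)·(0.5)) / 3 = 13/3 = 4.3333
  Sample standard deviations s_i = √(s[i,i]):
  s(U) = √(1.5833) = 1.2583
  s(V) = √(4.3333) = 2.0817

Step 3 — r_{ij} = s_{ij} / (s_i · s_j):
  r[U,U] = 1 (diagonal).
  r[U,V] = 0.5 / (1.2583 · 2.0817) = 0.5 / 2.6194 = 0.1909
  r[V,V] = 1 (diagonal).

R is symmetric with unit diagonal. Assembling:

R = [[1, 0.1909],
 [0.1909, 1]]


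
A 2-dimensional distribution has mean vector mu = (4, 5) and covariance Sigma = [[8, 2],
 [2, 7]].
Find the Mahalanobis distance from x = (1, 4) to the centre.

Step 1 — centre the observation: (x - mu) = (-3, -1).

Step 2 — invert Sigma. det(Sigma) = 8·7 - (2)² = 52.
  Sigma^{-1} = (1/det) · [[d, -b], [-b, a]] = [[0.1346, -0.0385],
 [-0.0385, 0.1538]].

Step 3 — form the quadratic (x - mu)^T · Sigma^{-1} · (x - mu):
  Sigma^{-1} · (x - mu) = (-0.3654, -0.0385).
  (x - mu)^T · [Sigma^{-1} · (x - mu)] = (-3)·(-0.3654) + (-1)·(-0.0385) = 1.1346.

Step 4 — take square root: d = √(1.1346) ≈ 1.0652.

d(x, mu) = √(1.1346) ≈ 1.0652


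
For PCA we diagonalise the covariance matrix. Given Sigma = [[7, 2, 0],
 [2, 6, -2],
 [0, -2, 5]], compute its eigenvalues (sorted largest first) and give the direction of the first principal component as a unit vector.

Step 1 — characteristic polynomial p(λ) = det(λI - Sigma) = λ³ - tr·λ² + c_1·λ - det, where tr = trace, c_1 = sum of the principal 2×2 minors, det = det(Sigma):
  tr = 7 + 6 + 5 = 18,
  c_1 = (7·6 - (2)²) + (7·5 - (0)²) + (6·5 - (-2)²) = 38 + 35 + 26 = 99,
  det = 7·(6·5 - (-2)²) - (2)·((2)·5 - (-2)·(0)) + (0)·((2)·(-2) - 6·(0)) = 7·(26) - (2)·(10) + (0)·(-4) = 162.
  So p(λ) = λ³ - 18λ² + 99λ - 162.
Step 2 — look for an integer root (rational root theorem: any rational root is an integer divisor of 162). Testing λ = 3:
  p(3) = 27 - 162 + 297 - 162 = 0  ✓
  Dividing out (λ - 3): p(λ) = (λ - 3)(λ² - 15λ + 54).
Step 3 — remaining eigenvalues from the quadratic λ² - 15λ + 54 = 0:
  Δ = 15² - 4·54 = 225 - 216 = 9,  λ = (15 ± √9)/2 = (15 ± 3)/2 = 9 or 6.
  Sorted: λ_1 = 9,  λ_2 = 6,  λ_3 = 3  (check: sum = 18 = tr ✓).

Step 4 — unit eigenvector for λ_1 = 9: v spans the null space of (Sigma - λ_1 I), whose rows are
  r_1 = (-2, 2, 0),  r_2 = (2, -3, -2),  r_3 = (0, -2, -4).
  v is orthogonal to every row, so take v ∝ r_1 × r_2 = ((2)·(-2) - (0)·(-3), (0)·(2) - (-2)·(-2), (-2)·(-3) - (2)·(2)) = (-4, -4, 2).
  Rescale (divide by 2; multiply by -1 so the first nonzero entry is positive): u = (2, 2, -1).
  ||u|| = √((2)² + (2)² + (-1)²) = √(9) = 3,  v_1 = u/||u|| ≈ (0.6667, 0.6667, -0.3333) (||v_1|| = 1).

λ_1 = 9,  λ_2 = 6,  λ_3 = 3;  v_1 ≈ (0.6667, 0.6667, -0.3333)


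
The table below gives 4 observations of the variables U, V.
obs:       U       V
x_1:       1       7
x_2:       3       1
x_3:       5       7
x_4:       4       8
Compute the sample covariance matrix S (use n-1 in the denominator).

Step 1 — column means:
  mean(U) = (1 + 3 + 5 + 4) / 4 = 13/4 = 3.25
  mean(V) = (7 + 1 + 7 + 8) / 4 = 23/4 = 5.75

Step 2 — sample covariance S[i,j] = (1/(n-1)) · Σ_k (x_{k,i} - mean_i) · (x_{k,j} - mean_j), with n-1 = 3.
  S[U,U] = ((-2.25)·(-2.25) + (-0.25)·(-0.25) + (1.75)·(1.75) + (0.75)·(0.75)) / 3 = 8.75/3 = 2.9167
  S[U,V] = ((-2.25)·(1.25) + (-0.25)·(-4.75) + (1.75)·(1.25) + (0.75)·(2.25)) / 3 = 2.25/3 = 0.75
  S[V,V] = ((1.25)·(1.25) + (-4.75)·(-4.75) + (1.25)·(1.25) + (2.25)·(2.25)) / 3 = 30.75/3 = 10.25

S is symmetric (S[j,i] = S[i,j]). Assembling:

S = [[2.9167, 0.75],
 [0.75, 10.25]]


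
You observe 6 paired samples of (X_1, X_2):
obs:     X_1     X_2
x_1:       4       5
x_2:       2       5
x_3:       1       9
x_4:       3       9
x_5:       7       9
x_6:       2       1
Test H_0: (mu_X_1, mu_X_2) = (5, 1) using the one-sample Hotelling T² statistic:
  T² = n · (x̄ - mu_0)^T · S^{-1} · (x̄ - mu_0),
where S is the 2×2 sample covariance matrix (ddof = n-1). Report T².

Step 1 — sample mean vector:
  mean(X_1) = (4 + 2 + 1 + 3 + 7 + 2) / 6 = 19/6 = 3.1667
  mean(X_2) = (5 + 5 + 9 + 9 + 9 + 1) / 6 = 38/6 = 6.3333
  x̄ = (3.1667, 6.3333),  deviation x̄ - mu_0 = (3.1667, 6.3333) - (5, 1) = (-1.8333, 5.3333).

Step 2 — sample covariance matrix, S[i,j] = (1/(n-1)) · Σ_k (x_{k,i} - mean_i) · (x_{k,j} - mean_j), divisor n-1 = 5:
  S[X_1,X_1] = ((0.8333)·(0.8333) + (-1.1667)·(-1.1667) + (-2.1667)·(-2.1667) + (-0.1667)·(-0.1667) + (3.8333)·(3.8333) + (-1.1667)·(-1.1667)) / 5 = 22.8333/5 = 4.5667
  S[X_1,X_2] = ((0.8333)·(-1.3333) + (-1.1667)·(-1.3333) + (-2.1667)·(2.6667) + (-0.1667)·(2.6667) + (3.8333)·(2.6667) + (-1.1667)·(-5.3333)) / 5 = 10.6667/5 = 2.1333
  S[X_2,X_2] = ((-1.3333)·(-1.3333) + (-1.3333)·(-1.3333) + (2.6667)·(2.6667) + (2.6667)·(2.6667) + (2.6667)·(2.6667) + (-5.3333)·(-5.3333)) / 5 = 53.3333/5 = 10.6667
  S = [[4.5667, 2.1333],
 [2.1333, 10.6667]].

Step 3 — invert S. det(S) = 4.5667·10.6667 - (2.1333)² = 44.16.
  S^{-1} = (1/det) · [[d, -b], [-b, a]] = [[0.2415, -0.0483],
 [-0.0483, 0.1034]].

Step 4 — quadratic form (x̄ - mu_0)^T · S^{-1} · (x̄ - mu_0):
  S^{-1} · (x̄ - mu_0) = (-0.7005, 0.6401),
  (x̄ - mu_0)^T · [...] = (-1.8333)·(-0.7005) + (5.3333)·(0.6401) = 4.6981.

Step 5 — scale by n: T² = 6 · 4.6981 = 28.1884.

T² ≈ 28.1884


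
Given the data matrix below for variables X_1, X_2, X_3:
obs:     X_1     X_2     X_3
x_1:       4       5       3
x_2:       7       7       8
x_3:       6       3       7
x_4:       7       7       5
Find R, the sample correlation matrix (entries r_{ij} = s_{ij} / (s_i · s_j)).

Step 1 — column means:
  mean(X_1) = (4 + 7 + 6 + 7) / 4 = 24/4 = 6
  mean(X_2) = (5 + 7 + 3 + 7) / 4 = 22/4 = 5.5
  mean(X_3) = (3 + 8 + 7 + 5) / 4 = 23/4 = 5.75

Step 2 — sample variances and covariances s[i,j] = (1/(n-1)) · Σ_k (x_{k,i} - mean_i) · (x_{k,j} - mean_j), with n-1 = 3:
  s[X_1,X_1] = ((-2)·(-2) + (1)·(1) + (0)·(0) + (1)·(1)) / 3 = 6/3 = 2
  s[X_1,X_2] = ((-2)·(-0.5) + (1)·(1.5) + (0)·(-2.5) + (1)·(1.5)) / 3 = 4/3 = 1.3333
  s[X_1,X_3] = ((-2)·(-2.75) + (1)·(2.25) + (0)·(1.25) + (1)·(-0.75)) / 3 = 7/3 = 2.3333
  s[X_2,X_2] = ((-0.5)·(-0.5) + (1.5)·(1.5) + (-2.5)·(-2.5) + (1.5)·(1.5)) / 3 = 11/3 = 3.6667
  s[X_2,X_3] = ((-0.5)·(-2.75) + (1.5)·(2.25) + (-2.5)·(1.25) + (1.5)·(-0.75)) / 3 = 0.5/3 = 0.1667
  s[X_3,X_3] = ((-2.75)·(-2.75) + (2.25)·(2.25) + (1.25)·(1.25) + (-0.75)·(-0.75)) / 3 = 14.75/3 = 4.9167
  Sample standard deviations s_i = √(s[i,i]):
  s(X_1) = √(2) = 1.4142
  s(X_2) = √(3.6667) = 1.9149
  s(X_3) = √(4.9167) = 2.2174

Step 3 — r_{ij} = s_{ij} / (s_i · s_j):
  r[X_1,X_1] = 1 (diagonal).
  r[X_1,X_2] = 1.3333 / (1.4142 · 1.9149) = 1.3333 / 2.708 = 0.4924
  r[X_1,X_3] = 2.3333 / (1.4142 · 2.2174) = 2.3333 / 3.1358 = 0.7441
  r[X_2,X_2] = 1 (diagonal).
  r[X_2,X_3] = 0.1667 / (1.9149 · 2.2174) = 0.1667 / 4.2459 = 0.0393
  r[X_3,X_3] = 1 (diagonal).

R is symmetric with unit diagonal. Assembling:

R = [[1, 0.4924, 0.7441],
 [0.4924, 1, 0.0393],
 [0.7441, 0.0393, 1]]


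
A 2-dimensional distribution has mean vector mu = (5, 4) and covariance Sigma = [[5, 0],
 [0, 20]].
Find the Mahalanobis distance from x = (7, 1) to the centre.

Step 1 — centre the observation: (x - mu) = (2, -3).

Step 2 — invert Sigma. det(Sigma) = 5·20 - (0)² = 100.
  Sigma^{-1} = (1/det) · [[d, -b], [-b, a]] = [[0.2, 0],
 [0, 0.05]].

Step 3 — form the quadratic (x - mu)^T · Sigma^{-1} · (x - mu):
  Sigma^{-1} · (x - mu) = (0.4, -0.15).
  (x - mu)^T · [Sigma^{-1} · (x - mu)] = (2)·(0.4) + (-3)·(-0.15) = 1.25.

Step 4 — take square root: d = √(1.25) ≈ 1.118.

d(x, mu) = √(1.25) ≈ 1.118


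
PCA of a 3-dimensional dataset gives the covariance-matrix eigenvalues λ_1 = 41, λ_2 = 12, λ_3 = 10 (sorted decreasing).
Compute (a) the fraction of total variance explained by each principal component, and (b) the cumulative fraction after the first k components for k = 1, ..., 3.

Step 1 — total variance = trace(Sigma) = Σ λ_i = 41 + 12 + 10 = 63.

Step 2 — fraction explained by component i = λ_i / Σ λ:
  PC1: 41/63 = 0.6508
  PC2: 12/63 = 0.1905
  PC3: 10/63 = 0.1587

Step 3 — cumulative fraction after k components = (λ_1 + ... + λ_k) / Σ λ:
  k = 1: 41/63 = 0.6508
  k = 2: (41 + 12)/63 = 53/63 = 0.8413
  k = 3: (41 + 12 + 10)/63 = 63/63 = 1

Summary (fraction, with percent):

explained: PC1 0.6508 (65.08%), PC2 0.1905 (19.05%), PC3 0.1587 (15.87%);  cumulative: 0.6508, 0.8413, 1
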